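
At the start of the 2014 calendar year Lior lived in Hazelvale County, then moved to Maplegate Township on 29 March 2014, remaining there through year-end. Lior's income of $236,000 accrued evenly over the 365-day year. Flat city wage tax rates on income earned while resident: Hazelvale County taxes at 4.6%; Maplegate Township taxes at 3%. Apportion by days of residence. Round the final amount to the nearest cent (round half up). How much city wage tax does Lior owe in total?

$7,980.03

Hazelvale County, 1 January – 28 March 2014: 87 days → $236,000 × 4.6% × 87/365 = $2,587.5945
Maplegate Township, 29 March – 31 December 2014: 278 days → $236,000 × 3% × 278/365 = $5,392.4384
Total = $7,980.0329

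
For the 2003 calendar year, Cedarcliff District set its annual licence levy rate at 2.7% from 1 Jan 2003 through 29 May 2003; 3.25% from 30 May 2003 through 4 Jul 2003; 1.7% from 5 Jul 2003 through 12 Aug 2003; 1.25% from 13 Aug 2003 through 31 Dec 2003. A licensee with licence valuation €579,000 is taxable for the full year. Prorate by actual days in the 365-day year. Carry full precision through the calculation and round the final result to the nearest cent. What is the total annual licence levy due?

€12,085.24

1 Jan – 29 May 2003: 149 days at 2.7% → €579,000 × 2.7% × 149/365 = €6,381.6904
30 May – 4 Jul 2003: 36 days at 3.25% → €579,000 × 3.25% × 36/365 = €1,855.9726
5 Jul – 12 Aug 2003: 39 days at 1.7% → €579,000 × 1.7% × 39/365 = €1,051.7178
13 Aug – 31 Dec 2003: 141 days at 1.25% → €579,000 × 1.25% × 141/365 = €2,795.8562
Total = €12,085.2370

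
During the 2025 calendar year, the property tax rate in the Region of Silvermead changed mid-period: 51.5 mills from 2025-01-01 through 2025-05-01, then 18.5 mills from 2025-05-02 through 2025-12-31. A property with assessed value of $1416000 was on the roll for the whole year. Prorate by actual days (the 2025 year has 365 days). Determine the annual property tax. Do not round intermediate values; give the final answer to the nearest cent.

2025-01-01 to 2025-05-01: 121 days at 51.5 mills → $1416000 × 5.15% × 121/365 = $24174.8055
2025-05-02 to 2025-12-31: 244 days at 18.5 mills → $1416000 × 1.85% × 244/365 = $17511.8466
Total = $41686.6521

$41686.65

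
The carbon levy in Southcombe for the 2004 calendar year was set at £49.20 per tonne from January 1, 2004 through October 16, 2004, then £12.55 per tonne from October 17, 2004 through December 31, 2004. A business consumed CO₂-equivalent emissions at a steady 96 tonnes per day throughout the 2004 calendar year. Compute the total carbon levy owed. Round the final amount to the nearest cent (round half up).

£1,461,292.80

January 1 – October 16, 2004: 290 days × 96 tonnes/day = 27,840 tonnes at £49.20/tonne → £1,369,728.00
October 17 – December 31, 2004: 76 days × 96 tonnes/day = 7,296 tonnes at £12.55/tonne → £91,564.80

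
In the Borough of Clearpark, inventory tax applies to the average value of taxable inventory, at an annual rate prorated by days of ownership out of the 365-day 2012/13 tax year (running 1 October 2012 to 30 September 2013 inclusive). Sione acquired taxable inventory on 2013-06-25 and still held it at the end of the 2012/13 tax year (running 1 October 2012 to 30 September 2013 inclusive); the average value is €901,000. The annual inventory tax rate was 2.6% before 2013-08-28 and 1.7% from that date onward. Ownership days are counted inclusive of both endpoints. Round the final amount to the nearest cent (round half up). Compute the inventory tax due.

2013-06-25 to 2013-08-27: 64 days at 2.6% → €901,000 × 2.6% × 64/365 = €4,107.5726
2013-08-28 to 2013-09-30: 34 days at 1.7% → €901,000 × 1.7% × 34/365 = €1,426.7890
Total = €5,534.3616

€5,534.36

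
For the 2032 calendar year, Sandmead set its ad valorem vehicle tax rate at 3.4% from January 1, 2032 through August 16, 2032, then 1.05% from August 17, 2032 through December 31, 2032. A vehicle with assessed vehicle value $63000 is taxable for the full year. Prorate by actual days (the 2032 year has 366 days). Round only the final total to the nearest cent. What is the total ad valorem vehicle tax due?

January 1 – August 16, 2032: 229 days at 3.4% → $63000 × 3.4% × 229/366 = $1340.2131
August 17 – December 31, 2032: 137 days at 1.05% → $63000 × 1.05% × 137/366 = $247.6107
Total = $1587.8238

$1587.82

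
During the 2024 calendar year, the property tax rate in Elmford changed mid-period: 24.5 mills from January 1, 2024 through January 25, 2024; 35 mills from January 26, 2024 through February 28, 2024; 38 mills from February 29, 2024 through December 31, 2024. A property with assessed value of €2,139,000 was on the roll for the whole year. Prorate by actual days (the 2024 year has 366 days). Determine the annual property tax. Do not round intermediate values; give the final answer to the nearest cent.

January 1 – January 25, 2024: 25 days at 24.5 mills → €2,139,000 × 2.45% × 25/366 = €3,579.6107
January 26 – February 28, 2024: 34 days at 35 mills → €2,139,000 × 3.5% × 34/366 = €6,954.6721
February 29 – December 31, 2024: 307 days at 38 mills → €2,139,000 × 3.8% × 307/366 = €68,179.1639
Total = €78,713.4467

€78,713.45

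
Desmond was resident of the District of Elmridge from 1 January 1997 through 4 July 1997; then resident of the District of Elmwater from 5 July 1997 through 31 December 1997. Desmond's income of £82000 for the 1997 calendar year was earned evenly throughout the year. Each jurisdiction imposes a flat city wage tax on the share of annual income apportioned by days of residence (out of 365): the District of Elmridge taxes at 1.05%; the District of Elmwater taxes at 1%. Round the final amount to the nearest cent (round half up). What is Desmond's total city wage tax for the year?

The District of Elmridge, 1 January – 4 July 1997: 185 days → £82000 × 1.05% × 185/365 = £436.3973
The District of Elmwater, 5 July – 31 December 1997: 180 days → £82000 × 1% × 180/365 = £404.3836
Total = £840.7808

£840.78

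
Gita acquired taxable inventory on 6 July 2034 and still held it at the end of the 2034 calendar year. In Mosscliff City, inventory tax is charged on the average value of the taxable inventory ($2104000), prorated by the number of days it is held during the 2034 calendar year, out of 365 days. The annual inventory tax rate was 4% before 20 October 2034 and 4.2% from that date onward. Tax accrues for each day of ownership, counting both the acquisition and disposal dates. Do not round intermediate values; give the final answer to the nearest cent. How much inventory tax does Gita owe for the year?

6 July – 19 October 2034: 106 days at 4% → $2104000 × 4% × 106/365 = $24440.9863
20 October – 31 December 2034: 73 days at 4.2% → $2104000 × 4.2% × 73/365 = $17673.6000
Total = $42114.5863

$42114.59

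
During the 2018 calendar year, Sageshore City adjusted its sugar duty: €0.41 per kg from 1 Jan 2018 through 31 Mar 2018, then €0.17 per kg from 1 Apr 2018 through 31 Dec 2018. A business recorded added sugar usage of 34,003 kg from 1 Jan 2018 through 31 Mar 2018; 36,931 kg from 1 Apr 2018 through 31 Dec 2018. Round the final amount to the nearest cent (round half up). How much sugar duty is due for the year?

1 Jan – 31 Mar 2018: 34,003 kg at €0.41/kg → €13,941.23
1 Apr – 31 Dec 2018: 36,931 kg at €0.17/kg → €6,278.27

€20,219.50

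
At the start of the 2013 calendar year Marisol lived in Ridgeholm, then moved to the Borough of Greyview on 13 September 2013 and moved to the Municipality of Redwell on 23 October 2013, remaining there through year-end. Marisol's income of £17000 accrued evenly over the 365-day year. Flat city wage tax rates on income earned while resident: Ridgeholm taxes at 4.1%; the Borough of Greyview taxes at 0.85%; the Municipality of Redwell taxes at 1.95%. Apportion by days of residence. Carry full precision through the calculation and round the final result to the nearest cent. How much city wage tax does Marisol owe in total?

£566.36

Ridgeholm, 1 January – 12 September 2013: 255 days → £17000 × 4.1% × 255/365 = £486.9452
The Borough of Greyview, 13 September – 22 October 2013: 40 days → £17000 × 0.85% × 40/365 = £15.8356
The Municipality of Redwell, 23 October – 31 December 2013: 70 days → £17000 × 1.95% × 70/365 = £63.5753
Total = £566.3562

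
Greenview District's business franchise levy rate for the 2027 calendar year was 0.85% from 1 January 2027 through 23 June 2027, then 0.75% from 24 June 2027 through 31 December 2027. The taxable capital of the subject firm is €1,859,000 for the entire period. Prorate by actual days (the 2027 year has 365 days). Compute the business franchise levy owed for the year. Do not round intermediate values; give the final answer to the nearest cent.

€14,828.71

1 January – 23 June 2027: 174 days at 0.85% → €1,859,000 × 0.85% × 174/365 = €7,532.7699
24 June – 31 December 2027: 191 days at 0.75% → €1,859,000 × 0.75% × 191/365 = €7,295.9384
Total = €14,828.7082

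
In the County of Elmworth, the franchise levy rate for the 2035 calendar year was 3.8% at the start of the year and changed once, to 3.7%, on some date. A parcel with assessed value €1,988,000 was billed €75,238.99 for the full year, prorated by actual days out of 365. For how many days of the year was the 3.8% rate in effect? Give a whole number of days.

309 days

Let d = days at the first rate; then 365 − d days at the second rate.
€1,988,000 × [3.8%·d + 3.7%·(365−d)] / 365 = €75,238.99
Solving gives d = 309, so the new rate took effect on November 6, 2035.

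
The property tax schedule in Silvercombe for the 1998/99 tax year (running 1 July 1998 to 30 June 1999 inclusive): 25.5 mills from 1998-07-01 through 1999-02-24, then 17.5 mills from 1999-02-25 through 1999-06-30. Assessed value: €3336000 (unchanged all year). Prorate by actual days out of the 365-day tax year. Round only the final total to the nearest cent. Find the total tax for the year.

€75855.16

1998-07-01 to 1999-02-24: 239 days at 25.5 mills → €3336000 × 2.55% × 239/365 = €55702.0603
1999-02-25 to 1999-06-30: 126 days at 17.5 mills → €3336000 × 1.75% × 126/365 = €20153.0959
Total = €75855.1562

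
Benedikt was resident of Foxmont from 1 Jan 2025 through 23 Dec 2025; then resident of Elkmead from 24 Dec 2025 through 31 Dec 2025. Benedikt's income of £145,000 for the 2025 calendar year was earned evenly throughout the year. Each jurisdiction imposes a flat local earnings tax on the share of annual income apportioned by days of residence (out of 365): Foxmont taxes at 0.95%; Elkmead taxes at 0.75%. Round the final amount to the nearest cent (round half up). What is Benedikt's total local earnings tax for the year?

Foxmont, 1 Jan – 23 Dec 2025: 357 days → £145,000 × 0.95% × 357/365 = £1,347.3082
Elkmead, 24 Dec – 31 Dec 2025: 8 days → £145,000 × 0.75% × 8/365 = £23.8356
Total = £1,371.1438

£1,371.14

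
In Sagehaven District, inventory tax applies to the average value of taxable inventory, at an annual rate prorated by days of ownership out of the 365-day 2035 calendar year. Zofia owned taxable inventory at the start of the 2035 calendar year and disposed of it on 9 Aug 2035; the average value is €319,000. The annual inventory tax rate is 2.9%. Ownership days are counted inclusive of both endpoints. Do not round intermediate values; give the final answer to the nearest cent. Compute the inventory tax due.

Days held (1 Jan – 9 Aug 2035): 221 out of 365
Tax = €319,000 × 2.9% × 221/365 = €5,601.2904

€5,601.29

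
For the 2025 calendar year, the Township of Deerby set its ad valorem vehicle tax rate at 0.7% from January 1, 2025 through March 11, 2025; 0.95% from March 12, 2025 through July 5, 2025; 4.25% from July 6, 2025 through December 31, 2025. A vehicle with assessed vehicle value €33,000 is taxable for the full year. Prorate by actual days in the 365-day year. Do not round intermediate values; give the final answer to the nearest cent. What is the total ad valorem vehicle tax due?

€831.74

January 1 – March 11, 2025: 70 days at 0.7% → €33,000 × 0.7% × 70/365 = €44.3014
March 12 – July 5, 2025: 116 days at 0.95% → €33,000 × 0.95% × 116/365 = €99.6329
July 6 – December 31, 2025: 179 days at 4.25% → €33,000 × 4.25% × 179/365 = €687.8014
Total = €831.7356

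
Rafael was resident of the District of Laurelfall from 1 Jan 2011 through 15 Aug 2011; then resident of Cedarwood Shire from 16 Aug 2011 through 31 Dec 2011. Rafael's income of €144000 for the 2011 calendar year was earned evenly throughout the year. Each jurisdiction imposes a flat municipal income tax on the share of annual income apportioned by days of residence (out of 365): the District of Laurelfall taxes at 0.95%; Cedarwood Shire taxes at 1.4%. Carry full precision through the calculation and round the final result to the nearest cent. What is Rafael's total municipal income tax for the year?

€1613.00

The District of Laurelfall, 1 Jan – 15 Aug 2011: 227 days → €144000 × 0.95% × 227/365 = €850.7836
Cedarwood Shire, 16 Aug – 31 Dec 2011: 138 days → €144000 × 1.4% × 138/365 = €762.2137
Total = €1612.9973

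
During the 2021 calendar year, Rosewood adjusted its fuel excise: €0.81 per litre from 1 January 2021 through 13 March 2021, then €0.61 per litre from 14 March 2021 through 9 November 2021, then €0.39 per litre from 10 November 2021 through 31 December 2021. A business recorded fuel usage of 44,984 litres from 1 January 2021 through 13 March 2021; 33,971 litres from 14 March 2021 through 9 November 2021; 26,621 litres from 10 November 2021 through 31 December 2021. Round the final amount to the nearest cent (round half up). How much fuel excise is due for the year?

1 January – 13 March 2021: 44,984 litres at €0.81/litre → €36,437.04
14 March – 9 November 2021: 33,971 litres at €0.61/litre → €20,722.31
10 November – 31 December 2021: 26,621 litres at €0.39/litre → €10,382.19

€67,541.54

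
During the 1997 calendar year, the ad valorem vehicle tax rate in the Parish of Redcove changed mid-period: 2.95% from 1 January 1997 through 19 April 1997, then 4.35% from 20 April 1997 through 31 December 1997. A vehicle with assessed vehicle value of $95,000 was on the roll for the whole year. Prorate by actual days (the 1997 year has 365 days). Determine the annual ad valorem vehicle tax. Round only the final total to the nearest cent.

$3,735.32

1 January – 19 April 1997: 109 days at 2.95% → $95,000 × 2.95% × 109/365 = $836.9110
20 April – 31 December 1997: 256 days at 4.35% → $95,000 × 4.35% × 256/365 = $2,898.4110
Total = $3,735.3219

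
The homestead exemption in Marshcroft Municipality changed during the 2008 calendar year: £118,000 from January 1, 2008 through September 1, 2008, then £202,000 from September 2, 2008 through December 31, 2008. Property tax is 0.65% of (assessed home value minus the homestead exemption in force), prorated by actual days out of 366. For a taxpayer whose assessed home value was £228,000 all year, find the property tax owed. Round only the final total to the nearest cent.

£534.49

January 1 – September 1, 2008: 245 days, exemption £118,000 → (£228,000 − £118,000) × 0.65% × 245/366 = £478.6202
September 2 – December 31, 2008: 121 days, exemption £202,000 → (£228,000 − £202,000) × 0.65% × 121/366 = £55.8716
Total = £534.4918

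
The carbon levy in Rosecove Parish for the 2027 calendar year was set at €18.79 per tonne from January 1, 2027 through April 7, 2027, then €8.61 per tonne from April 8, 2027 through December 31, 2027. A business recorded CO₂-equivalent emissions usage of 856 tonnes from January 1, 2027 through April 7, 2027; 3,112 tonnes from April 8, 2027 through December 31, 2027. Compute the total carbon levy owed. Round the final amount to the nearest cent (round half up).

€42,878.56

January 1 – April 7, 2027: 856 tonnes at €18.79/tonne → €16,084.24
April 8 – December 31, 2027: 3,112 tonnes at €8.61/tonne → €26,794.32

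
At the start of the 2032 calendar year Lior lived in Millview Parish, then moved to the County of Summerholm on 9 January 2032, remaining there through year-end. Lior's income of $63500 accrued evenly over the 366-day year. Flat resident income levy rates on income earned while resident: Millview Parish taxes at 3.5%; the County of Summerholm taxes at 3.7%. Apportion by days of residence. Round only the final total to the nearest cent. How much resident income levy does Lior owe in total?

$2346.72

Millview Parish, 1 January – 8 January 2032: 8 days → $63500 × 3.5% × 8/366 = $48.5792
The County of Summerholm, 9 January – 31 December 2032: 358 days → $63500 × 3.7% × 358/366 = $2298.1448
Total = $2346.7240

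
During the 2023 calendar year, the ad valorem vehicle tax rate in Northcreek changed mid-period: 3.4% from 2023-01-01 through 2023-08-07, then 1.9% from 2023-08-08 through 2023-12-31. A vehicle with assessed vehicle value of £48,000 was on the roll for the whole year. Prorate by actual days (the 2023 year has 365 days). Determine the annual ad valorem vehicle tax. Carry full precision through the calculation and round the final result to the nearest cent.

£1,344.00

2023-01-01 to 2023-08-07: 219 days at 3.4% → £48,000 × 3.4% × 219/365 = £979.2000
2023-08-08 to 2023-12-31: 146 days at 1.9% → £48,000 × 1.9% × 146/365 = £364.8000
Total = £1,344.0000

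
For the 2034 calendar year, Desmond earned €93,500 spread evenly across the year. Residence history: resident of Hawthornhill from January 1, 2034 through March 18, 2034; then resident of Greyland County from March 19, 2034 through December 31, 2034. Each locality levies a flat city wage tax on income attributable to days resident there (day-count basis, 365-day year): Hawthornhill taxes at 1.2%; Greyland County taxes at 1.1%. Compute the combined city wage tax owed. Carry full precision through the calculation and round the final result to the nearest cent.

€1,048.22

Hawthornhill, January 1 – March 18, 2034: 77 days → €93,500 × 1.2% × 77/365 = €236.6959
Greyland County, March 19 – December 31, 2034: 288 days → €93,500 × 1.1% × 288/365 = €811.5288
Total = €1,048.2247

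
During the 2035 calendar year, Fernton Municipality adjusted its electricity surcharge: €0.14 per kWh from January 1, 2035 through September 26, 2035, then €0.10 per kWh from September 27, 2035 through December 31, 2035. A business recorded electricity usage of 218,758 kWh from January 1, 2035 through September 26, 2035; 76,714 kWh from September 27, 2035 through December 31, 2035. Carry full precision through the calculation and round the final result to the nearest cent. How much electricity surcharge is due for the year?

January 1 – September 26, 2035: 218,758 kWh at €0.14/kWh → €30626.12
September 27 – December 31, 2035: 76,714 kWh at €0.10/kWh → €7671.40

€38297.52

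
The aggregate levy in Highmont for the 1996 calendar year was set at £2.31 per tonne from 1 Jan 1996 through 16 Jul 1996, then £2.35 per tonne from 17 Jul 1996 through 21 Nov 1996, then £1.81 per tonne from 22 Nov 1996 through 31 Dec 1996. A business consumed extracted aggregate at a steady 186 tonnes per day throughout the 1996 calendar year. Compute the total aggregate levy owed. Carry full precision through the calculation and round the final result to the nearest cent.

£154,487.88

1 Jan – 16 Jul 1996: 198 days × 186 tonnes/day = 36,828 tonnes at £2.31/tonne → £85,072.68
17 Jul – 21 Nov 1996: 128 days × 186 tonnes/day = 23,808 tonnes at £2.35/tonne → £55,948.80
22 Nov – 31 Dec 1996: 40 days × 186 tonnes/day = 7,440 tonnes at £1.81/tonne → £13,466.40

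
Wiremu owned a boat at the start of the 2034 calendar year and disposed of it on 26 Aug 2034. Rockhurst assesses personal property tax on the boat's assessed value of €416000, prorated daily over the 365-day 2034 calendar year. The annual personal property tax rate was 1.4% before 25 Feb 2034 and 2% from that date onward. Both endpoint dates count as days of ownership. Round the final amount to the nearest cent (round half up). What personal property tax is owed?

€5048.99

1 Jan – 24 Feb 2034: 55 days at 1.4% → €416000 × 1.4% × 55/365 = €877.5890
25 Feb – 26 Aug 2034: 183 days at 2% → €416000 × 2% × 183/365 = €4171.3973
Total = €5048.9863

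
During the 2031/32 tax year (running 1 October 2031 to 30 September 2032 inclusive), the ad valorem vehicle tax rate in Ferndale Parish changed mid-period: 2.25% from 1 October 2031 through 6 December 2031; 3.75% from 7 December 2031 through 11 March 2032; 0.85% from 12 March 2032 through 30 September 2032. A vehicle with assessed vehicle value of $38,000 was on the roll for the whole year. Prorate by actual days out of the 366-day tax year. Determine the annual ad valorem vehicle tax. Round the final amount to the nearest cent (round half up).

$709.44

1 October – 6 December 2031: 67 days at 2.25% → $38,000 × 2.25% × 67/366 = $156.5164
7 December 2031 – 11 March 2032: 96 days at 3.75% → $38,000 × 3.75% × 96/366 = $373.7705
12 March – 30 September 2032: 203 days at 0.85% → $38,000 × 0.85% × 203/366 = $179.1503
Total = $709.4372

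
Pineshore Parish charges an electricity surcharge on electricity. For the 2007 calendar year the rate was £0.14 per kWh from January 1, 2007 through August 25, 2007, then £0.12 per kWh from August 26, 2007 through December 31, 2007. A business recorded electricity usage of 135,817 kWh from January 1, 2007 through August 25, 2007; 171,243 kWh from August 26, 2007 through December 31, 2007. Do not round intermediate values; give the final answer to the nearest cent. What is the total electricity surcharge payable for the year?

January 1 – August 25, 2007: 135,817 kWh at £0.14/kWh → £19014.38
August 26 – December 31, 2007: 171,243 kWh at £0.12/kWh → £20549.16

£39563.54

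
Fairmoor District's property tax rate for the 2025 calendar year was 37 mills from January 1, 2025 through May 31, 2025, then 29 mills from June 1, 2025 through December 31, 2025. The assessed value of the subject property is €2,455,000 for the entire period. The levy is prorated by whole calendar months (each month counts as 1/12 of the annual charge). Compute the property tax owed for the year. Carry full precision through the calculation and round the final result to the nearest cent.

€79,378.33

January 1 – May 31, 2025: 5 months at 37 mills → €2,455,000 × 3.7% × 5/12 = €37,847.9167
June 1 – December 31, 2025: 7 months at 29 mills → €2,455,000 × 2.9% × 7/12 = €41,530.4167
Total = €79,378.3333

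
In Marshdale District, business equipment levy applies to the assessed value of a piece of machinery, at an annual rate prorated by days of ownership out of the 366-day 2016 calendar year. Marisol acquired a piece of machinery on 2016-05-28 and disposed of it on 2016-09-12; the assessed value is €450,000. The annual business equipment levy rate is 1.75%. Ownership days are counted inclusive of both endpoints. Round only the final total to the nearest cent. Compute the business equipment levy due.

Days held (2016-05-28 to 2016-09-12): 108 out of 366
Tax = €450,000 × 1.75% × 108/366 = €2,323.7705

€2,323.77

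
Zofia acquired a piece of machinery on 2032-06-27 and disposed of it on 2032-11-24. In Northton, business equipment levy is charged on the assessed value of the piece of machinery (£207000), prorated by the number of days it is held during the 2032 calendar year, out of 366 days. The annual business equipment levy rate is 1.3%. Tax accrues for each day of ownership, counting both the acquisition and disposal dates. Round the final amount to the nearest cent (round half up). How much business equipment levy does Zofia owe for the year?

£1110.22

Days held (2032-06-27 to 2032-11-24): 151 out of 366
Tax = £207000 × 1.3% × 151/366 = £1110.2213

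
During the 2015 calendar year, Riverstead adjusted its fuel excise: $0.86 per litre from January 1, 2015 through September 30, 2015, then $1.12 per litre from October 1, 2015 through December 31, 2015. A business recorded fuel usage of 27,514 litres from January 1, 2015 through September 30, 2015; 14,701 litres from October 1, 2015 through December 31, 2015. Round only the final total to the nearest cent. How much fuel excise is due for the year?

$40,127.16

January 1 – September 30, 2015: 27,514 litres at $0.86/litre → $23,662.04
October 1 – December 31, 2015: 14,701 litres at $1.12/litre → $16,465.12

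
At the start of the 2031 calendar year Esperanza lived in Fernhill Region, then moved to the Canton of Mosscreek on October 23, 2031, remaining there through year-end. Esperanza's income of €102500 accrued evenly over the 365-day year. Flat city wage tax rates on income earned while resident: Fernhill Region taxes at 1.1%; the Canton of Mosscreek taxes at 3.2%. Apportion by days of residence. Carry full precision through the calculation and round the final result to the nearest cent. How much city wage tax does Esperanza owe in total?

€1540.31

Fernhill Region, January 1 – October 22, 2031: 295 days → €102500 × 1.1% × 295/365 = €911.2671
The Canton of Mosscreek, October 23 – December 31, 2031: 70 days → €102500 × 3.2% × 70/365 = €629.0411
Total = €1540.3082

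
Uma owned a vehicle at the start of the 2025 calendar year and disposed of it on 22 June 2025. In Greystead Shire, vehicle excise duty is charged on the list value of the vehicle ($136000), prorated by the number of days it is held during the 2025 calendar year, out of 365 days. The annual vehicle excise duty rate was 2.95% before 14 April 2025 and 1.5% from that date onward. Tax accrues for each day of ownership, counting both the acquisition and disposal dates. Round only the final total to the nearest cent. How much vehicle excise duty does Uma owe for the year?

$1523.39

1 January – 13 April 2025: 103 days at 2.95% → $136000 × 2.95% × 103/365 = $1132.1534
14 April – 22 June 2025: 70 days at 1.5% → $136000 × 1.5% × 70/365 = $391.2329
Total = $1523.3863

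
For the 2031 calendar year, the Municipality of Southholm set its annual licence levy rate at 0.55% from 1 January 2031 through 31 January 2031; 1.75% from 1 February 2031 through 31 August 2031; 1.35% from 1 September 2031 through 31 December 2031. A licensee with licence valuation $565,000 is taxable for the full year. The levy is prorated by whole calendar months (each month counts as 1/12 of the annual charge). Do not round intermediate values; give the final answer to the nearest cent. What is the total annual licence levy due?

1 January – 31 January 2031: 1 month at 0.55% → $565,000 × 0.55% × 1/12 = $258.9583
1 February – 31 August 2031: 7 months at 1.75% → $565,000 × 1.75% × 7/12 = $5,767.7083
1 September – 31 December 2031: 4 months at 1.35% → $565,000 × 1.35% × 4/12 = $2,542.5000
Total = $8,569.1667

$8,569.17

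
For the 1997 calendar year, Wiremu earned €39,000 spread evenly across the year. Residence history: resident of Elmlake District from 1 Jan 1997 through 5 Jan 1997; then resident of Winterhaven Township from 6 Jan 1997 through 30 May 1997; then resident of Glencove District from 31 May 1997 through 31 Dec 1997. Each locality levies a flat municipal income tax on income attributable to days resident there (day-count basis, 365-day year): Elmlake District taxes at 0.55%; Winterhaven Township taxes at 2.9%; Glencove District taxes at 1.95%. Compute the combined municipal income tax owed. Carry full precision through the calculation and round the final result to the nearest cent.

Elmlake District, 1 Jan – 5 Jan 1997: 5 days → €39,000 × 0.55% × 5/365 = €2.9384
Winterhaven Township, 6 Jan – 30 May 1997: 145 days → €39,000 × 2.9% × 145/365 = €449.3014
Glencove District, 31 May – 31 Dec 1997: 215 days → €39,000 × 1.95% × 215/365 = €447.9658
Total = €900.2055

€900.21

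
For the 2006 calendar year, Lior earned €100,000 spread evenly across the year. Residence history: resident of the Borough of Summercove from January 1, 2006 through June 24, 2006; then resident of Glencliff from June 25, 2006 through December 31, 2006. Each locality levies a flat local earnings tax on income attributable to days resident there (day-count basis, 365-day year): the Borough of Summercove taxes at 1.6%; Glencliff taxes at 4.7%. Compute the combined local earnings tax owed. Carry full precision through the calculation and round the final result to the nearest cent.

The Borough of Summercove, January 1 – June 24, 2006: 175 days → €100,000 × 1.6% × 175/365 = €767.1233
Glencliff, June 25 – December 31, 2006: 190 days → €100,000 × 4.7% × 190/365 = €2,446.5753
Total = €3,213.6986

€3,213.70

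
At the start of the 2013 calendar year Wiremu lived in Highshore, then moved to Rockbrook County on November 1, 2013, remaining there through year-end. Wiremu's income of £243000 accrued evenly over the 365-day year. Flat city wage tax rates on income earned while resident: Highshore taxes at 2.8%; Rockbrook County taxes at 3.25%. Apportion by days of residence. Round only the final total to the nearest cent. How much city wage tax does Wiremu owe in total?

Highshore, January 1 – October 31, 2013: 304 days → £243000 × 2.8% × 304/365 = £5666.8932
Rockbrook County, November 1 – December 31, 2013: 61 days → £243000 × 3.25% × 61/365 = £1319.8562
Total = £6986.7493

£6986.75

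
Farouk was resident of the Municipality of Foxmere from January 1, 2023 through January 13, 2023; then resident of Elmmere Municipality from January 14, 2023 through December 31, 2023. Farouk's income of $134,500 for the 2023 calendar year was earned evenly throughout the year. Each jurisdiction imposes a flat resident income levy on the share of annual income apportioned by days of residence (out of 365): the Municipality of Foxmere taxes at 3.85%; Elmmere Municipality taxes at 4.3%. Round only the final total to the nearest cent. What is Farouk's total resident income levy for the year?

$5,761.94

The Municipality of Foxmere, January 1 – January 13, 2023: 13 days → $134,500 × 3.85% × 13/365 = $184.4308
Elmmere Municipality, January 14 – December 31, 2023: 352 days → $134,500 × 4.3% × 352/365 = $5,577.5123
Total = $5,761.9432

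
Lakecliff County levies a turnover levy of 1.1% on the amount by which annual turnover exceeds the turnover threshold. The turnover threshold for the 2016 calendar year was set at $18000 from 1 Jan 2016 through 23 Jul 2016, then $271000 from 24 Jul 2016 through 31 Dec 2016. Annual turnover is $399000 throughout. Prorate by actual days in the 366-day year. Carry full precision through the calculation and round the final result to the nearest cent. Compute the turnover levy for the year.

$2966.78

1 Jan – 23 Jul 2016: 205 days, exemption $18000 → ($399000 − $18000) × 1.1% × 205/366 = $2347.4180
24 Jul – 31 Dec 2016: 161 days, exemption $271000 → ($399000 − $271000) × 1.1% × 161/366 = $619.3661
Total = $2966.7842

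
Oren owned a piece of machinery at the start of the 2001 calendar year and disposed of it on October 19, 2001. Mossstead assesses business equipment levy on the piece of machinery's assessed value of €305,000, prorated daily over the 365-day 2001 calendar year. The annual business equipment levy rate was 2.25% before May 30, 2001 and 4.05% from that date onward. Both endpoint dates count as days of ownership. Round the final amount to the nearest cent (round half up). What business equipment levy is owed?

€7,640.88

January 1 – May 29, 2001: 149 days at 2.25% → €305,000 × 2.25% × 149/365 = €2,801.4041
May 30 – October 19, 2001: 143 days at 4.05% → €305,000 × 4.05% × 143/365 = €4,839.4726
Total = €7,640.8767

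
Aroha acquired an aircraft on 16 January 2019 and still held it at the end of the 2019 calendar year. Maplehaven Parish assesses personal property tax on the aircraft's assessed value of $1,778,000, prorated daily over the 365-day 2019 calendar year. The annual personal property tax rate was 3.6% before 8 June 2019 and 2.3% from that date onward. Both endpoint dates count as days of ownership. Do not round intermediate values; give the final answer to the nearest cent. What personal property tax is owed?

$48,269.05

16 January – 7 June 2019: 143 days at 3.6% → $1,778,000 × 3.6% × 143/365 = $25,077.1068
8 June – 31 December 2019: 207 days at 2.3% → $1,778,000 × 2.3% × 207/365 = $23,191.9397
Total = $48,269.0466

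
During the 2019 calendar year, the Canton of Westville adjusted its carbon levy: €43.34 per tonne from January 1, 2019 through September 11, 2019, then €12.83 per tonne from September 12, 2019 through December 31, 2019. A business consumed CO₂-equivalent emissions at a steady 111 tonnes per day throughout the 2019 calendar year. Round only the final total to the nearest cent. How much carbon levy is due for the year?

January 1 – September 11, 2019: 254 days × 111 tonnes/day = 28,194 tonnes at €43.34/tonne → €1,221,927.96
September 12 – December 31, 2019: 111 days × 111 tonnes/day = 12,321 tonnes at €12.83/tonne → €158,078.43

€1,380,006.39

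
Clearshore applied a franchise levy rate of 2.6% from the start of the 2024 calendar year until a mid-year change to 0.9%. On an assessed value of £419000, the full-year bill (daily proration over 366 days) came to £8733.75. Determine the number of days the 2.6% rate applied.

Let d = days at the first rate; then 366 − d days at the second rate.
£419000 × [2.6%·d + 0.9%·(366−d)] / 366 = £8733.75
Solving gives d = 255, so the new rate took effect on 12 September 2024.

255 days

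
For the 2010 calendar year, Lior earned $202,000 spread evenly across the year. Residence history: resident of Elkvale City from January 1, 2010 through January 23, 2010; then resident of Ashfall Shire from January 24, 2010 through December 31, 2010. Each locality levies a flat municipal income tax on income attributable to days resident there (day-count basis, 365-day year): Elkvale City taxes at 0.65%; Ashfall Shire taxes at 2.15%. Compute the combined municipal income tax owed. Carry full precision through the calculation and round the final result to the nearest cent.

Elkvale City, January 1 – January 23, 2010: 23 days → $202,000 × 0.65% × 23/365 = $82.7370
Ashfall Shire, January 24 – December 31, 2010: 342 days → $202,000 × 2.15% × 342/365 = $4,069.3315
Total = $4,152.0685

$4,152.07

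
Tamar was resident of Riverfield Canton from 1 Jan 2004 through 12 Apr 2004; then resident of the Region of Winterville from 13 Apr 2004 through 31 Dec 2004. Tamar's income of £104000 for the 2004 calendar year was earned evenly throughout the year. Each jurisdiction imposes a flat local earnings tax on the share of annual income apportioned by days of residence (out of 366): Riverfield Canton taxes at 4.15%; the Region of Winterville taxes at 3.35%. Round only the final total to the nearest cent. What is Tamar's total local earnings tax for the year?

Riverfield Canton, 1 Jan – 12 Apr 2004: 103 days → £104000 × 4.15% × 103/366 = £1214.6120
The Region of Winterville, 13 Apr – 31 Dec 2004: 263 days → £104000 × 3.35% × 263/366 = £2503.5301
Total = £3718.1421

£3718.14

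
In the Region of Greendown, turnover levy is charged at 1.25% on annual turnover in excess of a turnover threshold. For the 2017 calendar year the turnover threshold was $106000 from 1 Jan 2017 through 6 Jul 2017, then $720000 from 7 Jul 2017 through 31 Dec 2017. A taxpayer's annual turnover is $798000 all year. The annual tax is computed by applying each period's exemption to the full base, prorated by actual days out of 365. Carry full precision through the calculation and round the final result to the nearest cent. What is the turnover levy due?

1 Jan – 6 Jul 2017: 187 days, exemption $106000 → ($798000 − $106000) × 1.25% × 187/365 = $4431.6438
7 Jul – 31 Dec 2017: 178 days, exemption $720000 → ($798000 − $720000) × 1.25% × 178/365 = $475.4795
Total = $4907.1233

$4907.12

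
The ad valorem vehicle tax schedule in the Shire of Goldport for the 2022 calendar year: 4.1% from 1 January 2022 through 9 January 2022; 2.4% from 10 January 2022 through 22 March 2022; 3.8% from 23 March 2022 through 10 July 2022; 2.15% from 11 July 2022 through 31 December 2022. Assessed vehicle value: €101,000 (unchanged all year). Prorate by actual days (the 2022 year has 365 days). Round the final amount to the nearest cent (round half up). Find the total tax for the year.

1 January – 9 January 2022: 9 days at 4.1% → €101,000 × 4.1% × 9/365 = €102.1068
10 January – 22 March 2022: 72 days at 2.4% → €101,000 × 2.4% × 72/365 = €478.1589
23 March – 10 July 2022: 110 days at 3.8% → €101,000 × 3.8% × 110/365 = €1,156.6575
11 July – 31 December 2022: 174 days at 2.15% → €101,000 × 2.15% × 174/365 = €1,035.1808
Total = €2,772.1041

€2,772.10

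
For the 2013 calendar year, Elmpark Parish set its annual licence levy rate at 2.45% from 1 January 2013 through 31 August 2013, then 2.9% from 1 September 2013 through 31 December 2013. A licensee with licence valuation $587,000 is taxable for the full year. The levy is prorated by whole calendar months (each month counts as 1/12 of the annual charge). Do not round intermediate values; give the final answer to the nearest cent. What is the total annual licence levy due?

1 January – 31 August 2013: 8 months at 2.45% → $587,000 × 2.45% × 8/12 = $9,587.6667
1 September – 31 December 2013: 4 months at 2.9% → $587,000 × 2.9% × 4/12 = $5,674.3333
Total = $15,262.0000

$15,262.00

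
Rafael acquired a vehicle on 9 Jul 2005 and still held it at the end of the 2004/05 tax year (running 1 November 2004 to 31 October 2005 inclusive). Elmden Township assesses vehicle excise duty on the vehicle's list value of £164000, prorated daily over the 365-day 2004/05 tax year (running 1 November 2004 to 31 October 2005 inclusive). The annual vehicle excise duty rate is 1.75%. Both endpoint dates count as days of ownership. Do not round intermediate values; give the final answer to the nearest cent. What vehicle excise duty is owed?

£904.25

Days held (9 Jul – 31 Oct 2005): 115 out of 365
Tax = £164000 × 1.75% × 115/365 = £904.2466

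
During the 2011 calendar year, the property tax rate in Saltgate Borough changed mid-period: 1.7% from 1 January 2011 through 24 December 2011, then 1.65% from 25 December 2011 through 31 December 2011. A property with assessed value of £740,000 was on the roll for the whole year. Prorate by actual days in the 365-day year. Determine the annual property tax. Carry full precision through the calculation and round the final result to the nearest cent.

£12,572.90

1 January – 24 December 2011: 358 days at 1.7% → £740,000 × 1.7% × 358/365 = £12,338.7397
25 December – 31 December 2011: 7 days at 1.65% → £740,000 × 1.65% × 7/365 = £234.1644
Total = £12,572.9041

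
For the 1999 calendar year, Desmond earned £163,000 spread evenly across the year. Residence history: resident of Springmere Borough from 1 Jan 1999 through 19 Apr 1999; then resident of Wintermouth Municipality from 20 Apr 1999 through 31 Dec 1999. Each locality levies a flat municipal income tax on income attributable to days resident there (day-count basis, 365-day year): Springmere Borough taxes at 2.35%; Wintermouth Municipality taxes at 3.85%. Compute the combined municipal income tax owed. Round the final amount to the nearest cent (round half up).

Springmere Borough, 1 Jan – 19 Apr 1999: 109 days → £163,000 × 2.35% × 109/365 = £1,143.9027
Wintermouth Municipality, 20 Apr – 31 Dec 1999: 256 days → £163,000 × 3.85% × 256/365 = £4,401.4466
Total = £5,545.3493

£5,545.35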